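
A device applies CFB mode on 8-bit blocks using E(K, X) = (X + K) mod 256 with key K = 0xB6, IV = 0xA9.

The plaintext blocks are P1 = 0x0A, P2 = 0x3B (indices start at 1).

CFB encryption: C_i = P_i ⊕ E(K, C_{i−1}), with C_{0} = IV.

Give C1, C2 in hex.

C1 = 0x55, C2 = 0x30

C1: E(K, 0xA9) = 0x5F; 0x0A ⊕ 0x5F = 0x55.
C2: E(K, 0x55) = 0x0B; 0x3B ⊕ 0x0B = 0x30.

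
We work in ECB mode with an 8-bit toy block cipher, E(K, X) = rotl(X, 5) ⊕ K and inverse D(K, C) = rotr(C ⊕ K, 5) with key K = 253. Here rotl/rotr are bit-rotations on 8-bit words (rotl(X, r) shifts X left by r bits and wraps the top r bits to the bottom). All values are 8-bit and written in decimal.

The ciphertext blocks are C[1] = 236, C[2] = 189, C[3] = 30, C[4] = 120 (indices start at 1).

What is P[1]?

ECB decryption: P_i = D(K, C_i).
P[1]: D(K, 236) = 136.

P[1] = 136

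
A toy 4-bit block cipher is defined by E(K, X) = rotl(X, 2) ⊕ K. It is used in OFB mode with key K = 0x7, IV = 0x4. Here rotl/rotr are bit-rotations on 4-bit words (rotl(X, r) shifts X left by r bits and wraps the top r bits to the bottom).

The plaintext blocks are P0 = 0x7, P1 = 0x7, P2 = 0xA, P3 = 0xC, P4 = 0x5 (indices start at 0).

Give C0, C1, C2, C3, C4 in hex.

C0 = 0x1, C1 = 0x9, C2 = 0x6, C3 = 0x8, C4 = 0x3

OFB encryption: S_i = E(K, S_{i−1}) with S_{−1} = IV; C_i = P_i ⊕ S_i.
C0: S = E(K, 0x4) = 0x6; 0x7 ⊕ 0x6 = 0x1.
C1: S = E(K, 0x6) = 0xE; 0x7 ⊕ 0xE = 0x9.
C2: S = E(K, 0xE) = 0xC; 0xA ⊕ 0xC = 0x6.
C3: S = E(K, 0xC) = 0x4; 0xC ⊕ 0x4 = 0x8.
C4: S = E(K, 0x4) = 0x6; 0x5 ⊕ 0x6 = 0x3.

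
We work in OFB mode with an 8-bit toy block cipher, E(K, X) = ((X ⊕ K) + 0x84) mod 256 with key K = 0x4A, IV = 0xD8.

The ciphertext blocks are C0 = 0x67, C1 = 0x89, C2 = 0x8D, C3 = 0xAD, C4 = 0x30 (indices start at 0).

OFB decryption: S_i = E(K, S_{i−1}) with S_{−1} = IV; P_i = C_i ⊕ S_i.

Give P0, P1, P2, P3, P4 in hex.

P0: S = E(K, 0xD8) = 0x16; 0x67 ⊕ 0x16 = 0x71.
P1: S = E(K, 0x16) = 0xE0; 0x89 ⊕ 0xE0 = 0x69.
P2: S = E(K, 0xE0) = 0x2E; 0x8D ⊕ 0x2E = 0xA3.
P3: S = E(K, 0x2E) = 0xE8; 0xAD ⊕ 0xE8 = 0x45.
P4: S = E(K, 0xE8) = 0x26; 0x30 ⊕ 0x26 = 0x16.

P0 = 0x71, P1 = 0x69, P2 = 0xA3, P3 = 0x45, P4 = 0x16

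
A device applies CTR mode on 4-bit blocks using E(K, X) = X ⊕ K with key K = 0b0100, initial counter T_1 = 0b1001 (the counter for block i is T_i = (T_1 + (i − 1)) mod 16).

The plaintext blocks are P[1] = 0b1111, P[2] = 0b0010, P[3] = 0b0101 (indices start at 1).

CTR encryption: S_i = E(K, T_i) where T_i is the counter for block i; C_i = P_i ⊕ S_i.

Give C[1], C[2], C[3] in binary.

C[1] = 0b0010, C[2] = 0b1100, C[3] = 0b1010

C[1]: T = 0b1001, S = E(K, T) = 0b1101; 0b1111 ⊕ 0b1101 = 0b0010.
C[2]: T = 0b1010, S = E(K, T) = 0b1110; 0b0010 ⊕ 0b1110 = 0b1100.
C[3]: T = 0b1011, S = E(K, T) = 0b1111; 0b0101 ⊕ 0b1111 = 0b1010.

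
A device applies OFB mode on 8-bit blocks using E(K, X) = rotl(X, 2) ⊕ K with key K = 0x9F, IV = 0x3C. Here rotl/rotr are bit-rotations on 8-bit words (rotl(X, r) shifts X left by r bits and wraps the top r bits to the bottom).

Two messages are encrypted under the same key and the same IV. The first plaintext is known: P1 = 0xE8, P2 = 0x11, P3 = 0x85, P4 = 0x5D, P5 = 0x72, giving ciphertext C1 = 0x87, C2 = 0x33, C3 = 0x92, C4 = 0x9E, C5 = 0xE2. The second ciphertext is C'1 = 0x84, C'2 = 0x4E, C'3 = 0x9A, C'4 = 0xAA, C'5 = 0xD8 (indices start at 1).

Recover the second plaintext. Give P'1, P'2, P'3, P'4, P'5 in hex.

P'1 = 0xEB, P'2 = 0x6C, P'3 = 0x8D, P'4 = 0x69, P'5 = 0x48

In OFB with a reused IV, both messages share the same keystream S_i, so C_i ⊕ C'_i = P_i ⊕ P'_i and thus P'_i = P_i ⊕ C_i ⊕ C'_i.
P'1: 0xE8 ⊕ 0x87 ⊕ 0x84 = 0xEB.
P'2: 0x11 ⊕ 0x33 ⊕ 0x4E = 0x6C.
P'3: 0x85 ⊕ 0x92 ⊕ 0x9A = 0x8D.
P'4: 0x5D ⊕ 0x9E ⊕ 0xAA = 0x69.
P'5: 0x72 ⊕ 0xE2 ⊕ 0xD8 = 0x48.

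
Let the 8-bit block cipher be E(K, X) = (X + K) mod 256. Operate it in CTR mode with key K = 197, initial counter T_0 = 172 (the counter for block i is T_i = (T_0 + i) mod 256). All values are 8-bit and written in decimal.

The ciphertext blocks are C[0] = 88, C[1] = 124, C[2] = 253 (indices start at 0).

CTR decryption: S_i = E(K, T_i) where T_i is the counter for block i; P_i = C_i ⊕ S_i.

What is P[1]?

P[1] = 14

P[1]: T = 173, S = E(K, T) = 114; 124 ⊕ 114 = 14.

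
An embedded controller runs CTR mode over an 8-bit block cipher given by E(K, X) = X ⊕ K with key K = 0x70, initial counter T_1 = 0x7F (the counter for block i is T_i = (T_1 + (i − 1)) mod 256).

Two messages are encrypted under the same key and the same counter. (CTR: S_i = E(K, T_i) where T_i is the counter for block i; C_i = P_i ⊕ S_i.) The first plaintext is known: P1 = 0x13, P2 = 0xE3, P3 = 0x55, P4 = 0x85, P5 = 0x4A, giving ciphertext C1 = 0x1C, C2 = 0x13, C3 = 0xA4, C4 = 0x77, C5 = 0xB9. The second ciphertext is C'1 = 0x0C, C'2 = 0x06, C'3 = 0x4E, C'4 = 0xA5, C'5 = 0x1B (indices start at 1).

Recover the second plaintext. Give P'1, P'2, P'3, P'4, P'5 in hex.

In CTR with a reused counter, both messages share the same keystream S_i, so C_i ⊕ C'_i = P_i ⊕ P'_i and thus P'_i = P_i ⊕ C_i ⊕ C'_i.
P'1: 0x13 ⊕ 0x1C ⊕ 0x0C = 0x03.
P'2: 0xE3 ⊕ 0x13 ⊕ 0x06 = 0xF6.
P'3: 0x55 ⊕ 0xA4 ⊕ 0x4E = 0xBF.
P'4: 0x85 ⊕ 0x77 ⊕ 0xA5 = 0x57.
P'5: 0x4A ⊕ 0xB9 ⊕ 0x1B = 0xE8.

P'1 = 0x03, P'2 = 0xF6, P'3 = 0xBF, P'4 = 0x57, P'5 = 0xE8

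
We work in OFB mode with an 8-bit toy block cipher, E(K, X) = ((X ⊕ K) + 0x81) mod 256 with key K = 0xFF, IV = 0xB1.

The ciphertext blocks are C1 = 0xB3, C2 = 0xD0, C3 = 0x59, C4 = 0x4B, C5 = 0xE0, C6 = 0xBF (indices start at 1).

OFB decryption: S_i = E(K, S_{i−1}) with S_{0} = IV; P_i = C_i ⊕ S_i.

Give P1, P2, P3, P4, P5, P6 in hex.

P1 = 0x7C, P2 = 0x61, P3 = 0x96, P4 = 0xFA, P5 = 0x2F, P6 = 0x0E

P1: S = E(K, 0xB1) = 0xCF; 0xB3 ⊕ 0xCF = 0x7C.
P2: S = E(K, 0xCF) = 0xB1; 0xD0 ⊕ 0xB1 = 0x61.
P3: S = E(K, 0xB1) = 0xCF; 0x59 ⊕ 0xCF = 0x96.
P4: S = E(K, 0xCF) = 0xB1; 0x4B ⊕ 0xB1 = 0xFA.
P5: S = E(K, 0xB1) = 0xCF; 0xE0 ⊕ 0xCF = 0x2F.
P6: S = E(K, 0xCF) = 0xB1; 0xBF ⊕ 0xB1 = 0x0E.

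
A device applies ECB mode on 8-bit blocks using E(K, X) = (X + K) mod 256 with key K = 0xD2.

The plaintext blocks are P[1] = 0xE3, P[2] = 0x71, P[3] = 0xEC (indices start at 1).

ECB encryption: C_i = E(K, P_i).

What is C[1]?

C[1]: E(K, 0xE3) = 0xB5.

C[1] = 0xB5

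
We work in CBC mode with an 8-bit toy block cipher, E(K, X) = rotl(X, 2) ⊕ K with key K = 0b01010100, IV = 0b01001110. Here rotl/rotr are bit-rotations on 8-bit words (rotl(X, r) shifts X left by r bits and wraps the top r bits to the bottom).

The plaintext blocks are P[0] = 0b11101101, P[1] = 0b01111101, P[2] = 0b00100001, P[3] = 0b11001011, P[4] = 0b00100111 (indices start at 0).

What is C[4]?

CBC encryption: C_i = E(K, P_i ⊕ C_{i−1}), with C_{−1} = IV.
C[0]: P[0] ⊕ 0b01001110 = 0b10100011; E(K, 0b10100011) = 0b11011010.
C[1]: P[1] ⊕ 0b11011010 = 0b10100111; E(K, 0b10100111) = 0b11001010.
C[2]: P[2] ⊕ 0b11001010 = 0b11101011; E(K, 0b11101011) = 0b11111011.
C[3]: P[3] ⊕ 0b11111011 = 0b00110000; E(K, 0b00110000) = 0b10010100.
C[4]: P[4] ⊕ 0b10010100 = 0b10110011; E(K, 0b10110011) = 0b10011010.

C[4] = 0b10011010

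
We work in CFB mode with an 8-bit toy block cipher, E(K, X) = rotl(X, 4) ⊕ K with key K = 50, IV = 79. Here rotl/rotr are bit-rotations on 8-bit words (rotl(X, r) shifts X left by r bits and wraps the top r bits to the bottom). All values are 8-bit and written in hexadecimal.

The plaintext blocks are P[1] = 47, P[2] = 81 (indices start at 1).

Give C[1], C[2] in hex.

C[1] = 80, C[2] = D9

CFB encryption: C_i = P_i ⊕ E(K, C_{i−1}), with C_{0} = IV.
C[1]: E(K, 79) = C7; 47 ⊕ C7 = 80.
C[2]: E(K, 80) = 58; 81 ⊕ 58 = D9.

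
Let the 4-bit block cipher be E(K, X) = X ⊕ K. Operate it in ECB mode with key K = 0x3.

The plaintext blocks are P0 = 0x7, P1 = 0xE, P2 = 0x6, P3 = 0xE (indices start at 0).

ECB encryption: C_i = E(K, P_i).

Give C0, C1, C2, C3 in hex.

C0: E(K, 0x7) = 0x4.
C1: E(K, 0xE) = 0xD.
C2: E(K, 0x6) = 0x5.
C3: E(K, 0xE) = 0xD.

C0 = 0x4, C1 = 0xD, C2 = 0x5, C3 = 0xD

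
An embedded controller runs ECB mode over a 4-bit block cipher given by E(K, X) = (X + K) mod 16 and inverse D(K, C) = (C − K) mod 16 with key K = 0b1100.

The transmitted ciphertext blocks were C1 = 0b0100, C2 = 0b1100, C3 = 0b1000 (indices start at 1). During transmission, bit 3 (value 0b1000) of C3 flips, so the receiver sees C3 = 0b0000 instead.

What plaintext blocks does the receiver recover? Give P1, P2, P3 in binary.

P1 = 0b1000, P2 = 0b0000, P3 = 0b0100

ECB decryption: P_i = D(K, C_i).
Only C3 changed, to 0b0000. In ECB, a change in C_i affects only P_i. Decrypting the received ciphertext:
P1: D(K, 0b0100) = 0b1000.
P2: D(K, 0b1100) = 0b0000.
P3: D(K, 0b0000) = 0b0100.
Blocks that differ from the original plaintext: P3.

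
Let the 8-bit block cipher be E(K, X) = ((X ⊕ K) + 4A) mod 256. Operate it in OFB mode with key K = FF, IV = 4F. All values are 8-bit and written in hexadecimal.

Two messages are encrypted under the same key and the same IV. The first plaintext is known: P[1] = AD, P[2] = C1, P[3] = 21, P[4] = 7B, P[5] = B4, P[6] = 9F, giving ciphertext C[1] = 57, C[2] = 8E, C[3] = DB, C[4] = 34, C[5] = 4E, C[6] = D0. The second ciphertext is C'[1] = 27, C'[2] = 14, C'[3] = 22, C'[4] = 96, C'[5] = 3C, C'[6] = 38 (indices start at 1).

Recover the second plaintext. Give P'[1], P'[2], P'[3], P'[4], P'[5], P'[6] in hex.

P'[1] = DD, P'[2] = 5B, P'[3] = D8, P'[4] = D9, P'[5] = C6, P'[6] = 77

In OFB with a reused IV, both messages share the same keystream S_i, so C_i ⊕ C'_i = P_i ⊕ P'_i and thus P'_i = P_i ⊕ C_i ⊕ C'_i.
P'[1]: AD ⊕ 57 ⊕ 27 = DD.
P'[2]: C1 ⊕ 8E ⊕ 14 = 5B.
P'[3]: 21 ⊕ DB ⊕ 22 = D8.
P'[4]: 7B ⊕ 34 ⊕ 96 = D9.
P'[5]: B4 ⊕ 4E ⊕ 3C = C6.
P'[6]: 9F ⊕ D0 ⊕ 38 = 77.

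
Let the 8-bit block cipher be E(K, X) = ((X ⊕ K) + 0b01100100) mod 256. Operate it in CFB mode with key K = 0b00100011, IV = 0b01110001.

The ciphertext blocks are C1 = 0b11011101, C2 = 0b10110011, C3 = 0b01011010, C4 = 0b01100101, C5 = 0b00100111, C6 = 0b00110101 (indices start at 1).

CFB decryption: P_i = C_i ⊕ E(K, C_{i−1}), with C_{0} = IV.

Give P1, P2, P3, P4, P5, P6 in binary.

P1: E(K, 0b01110001) = 0b10110110; 0b11011101 ⊕ 0b10110110 = 0b01101011.
P2: E(K, 0b11011101) = 0b01100010; 0b10110011 ⊕ 0b01100010 = 0b11010001.
P3: E(K, 0b10110011) = 0b11110100; 0b01011010 ⊕ 0b11110100 = 0b10101110.
P4: E(K, 0b01011010) = 0b11011101; 0b01100101 ⊕ 0b11011101 = 0b10111000.
P5: E(K, 0b01100101) = 0b10101010; 0b00100111 ⊕ 0b10101010 = 0b10001101.
P6: E(K, 0b00100111) = 0b01101000; 0b00110101 ⊕ 0b01101000 = 0b01011101.

P1 = 0b01101011, P2 = 0b11010001, P3 = 0b10101110, P4 = 0b10111000, P5 = 0b10001101, P6 = 0b01011101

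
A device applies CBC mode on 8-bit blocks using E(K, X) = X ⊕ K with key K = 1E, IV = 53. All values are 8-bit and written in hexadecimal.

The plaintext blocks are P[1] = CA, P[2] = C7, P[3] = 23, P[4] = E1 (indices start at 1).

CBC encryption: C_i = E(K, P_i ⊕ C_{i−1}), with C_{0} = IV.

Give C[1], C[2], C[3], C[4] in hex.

C[1] = 87, C[2] = 5E, C[3] = 63, C[4] = 9C

C[1]: P[1] ⊕ 53 = 99; E(K, 99) = 87.
C[2]: P[2] ⊕ 87 = 40; E(K, 40) = 5E.
C[3]: P[3] ⊕ 5E = 7D; E(K, 7D) = 63.
C[4]: P[4] ⊕ 63 = 82; E(K, 82) = 9C.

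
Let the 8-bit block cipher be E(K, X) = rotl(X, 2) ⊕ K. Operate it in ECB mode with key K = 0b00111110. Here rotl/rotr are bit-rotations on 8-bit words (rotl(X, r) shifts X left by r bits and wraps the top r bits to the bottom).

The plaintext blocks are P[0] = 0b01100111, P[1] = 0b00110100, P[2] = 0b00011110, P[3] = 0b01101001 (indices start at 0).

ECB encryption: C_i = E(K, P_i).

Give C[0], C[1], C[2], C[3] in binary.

C[0]: E(K, 0b01100111) = 0b10100011.
C[1]: E(K, 0b00110100) = 0b11101110.
C[2]: E(K, 0b00011110) = 0b01000110.
C[3]: E(K, 0b01101001) = 0b10011011.

C[0] = 0b10100011, C[1] = 0b11101110, C[2] = 0b01000110, C[3] = 0b10011011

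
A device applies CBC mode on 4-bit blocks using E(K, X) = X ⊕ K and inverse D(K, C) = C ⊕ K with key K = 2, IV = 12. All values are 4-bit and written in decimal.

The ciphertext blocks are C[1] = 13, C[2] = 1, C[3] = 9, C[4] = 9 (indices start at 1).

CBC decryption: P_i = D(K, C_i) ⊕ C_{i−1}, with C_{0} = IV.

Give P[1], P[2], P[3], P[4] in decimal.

P[1] = 3, P[2] = 14, P[3] = 10, P[4] = 2

P[1]: D(K, 13) = 15; 15 ⊕ 12 = 3.
P[2]: D(K, 1) = 3; 3 ⊕ 13 = 14.
P[3]: D(K, 9) = 11; 11 ⊕ 1 = 10.
P[4]: D(K, 9) = 11; 11 ⊕ 9 = 2.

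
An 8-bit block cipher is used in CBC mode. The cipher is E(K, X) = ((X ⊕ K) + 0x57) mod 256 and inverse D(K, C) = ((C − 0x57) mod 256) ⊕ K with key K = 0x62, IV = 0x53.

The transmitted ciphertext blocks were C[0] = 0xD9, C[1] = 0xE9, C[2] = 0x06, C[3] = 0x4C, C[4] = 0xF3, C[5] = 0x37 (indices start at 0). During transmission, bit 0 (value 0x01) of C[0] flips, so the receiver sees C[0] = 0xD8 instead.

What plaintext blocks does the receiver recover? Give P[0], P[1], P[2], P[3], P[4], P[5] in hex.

CBC decryption: P_i = D(K, C_i) ⊕ C_{i−1}, with C_{−1} = IV.
Only C[0] changed, to 0xD8. In CBC, a change in C_i garbles P_i and flips the same bit in P_{i+1}. Decrypting the received ciphertext:
P[0]: D(K, 0xD8) = 0xE3; 0xE3 ⊕ 0x53 = 0xB0.
P[1]: D(K, 0xE9) = 0xF0; 0xF0 ⊕ 0xD8 = 0x28.
P[2]: D(K, 0x06) = 0xCD; 0xCD ⊕ 0xE9 = 0x24.
P[3]: D(K, 0x4C) = 0x97; 0x97 ⊕ 0x06 = 0x91.
P[4]: D(K, 0xF3) = 0xFE; 0xFE ⊕ 0x4C = 0xB2.
P[5]: D(K, 0x37) = 0x82; 0x82 ⊕ 0xF3 = 0x71.
Blocks that differ from the original plaintext: P[0], P[1].

P[0] = 0xB0, P[1] = 0x28, P[2] = 0x24, P[3] = 0x91, P[4] = 0xB2, P[5] = 0x71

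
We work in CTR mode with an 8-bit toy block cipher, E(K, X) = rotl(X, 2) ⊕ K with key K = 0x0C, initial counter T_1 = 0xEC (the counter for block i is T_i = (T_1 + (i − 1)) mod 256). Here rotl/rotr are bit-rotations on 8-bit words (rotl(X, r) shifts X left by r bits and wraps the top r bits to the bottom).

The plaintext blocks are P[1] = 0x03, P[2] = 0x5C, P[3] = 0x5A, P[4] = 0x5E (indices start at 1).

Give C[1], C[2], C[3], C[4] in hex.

CTR encryption: S_i = E(K, T_i) where T_i is the counter for block i; C_i = P_i ⊕ S_i.
C[1]: T = 0xEC, S = E(K, T) = 0xBF; 0x03 ⊕ 0xBF = 0xBC.
C[2]: T = 0xED, S = E(K, T) = 0xBB; 0x5C ⊕ 0xBB = 0xE7.
C[3]: T = 0xEE, S = E(K, T) = 0xB7; 0x5A ⊕ 0xB7 = 0xED.
C[4]: T = 0xEF, S = E(K, T) = 0xB3; 0x5E ⊕ 0xB3 = 0xED.

C[1] = 0xBC, C[2] = 0xE7, C[3] = 0xED, C[4] = 0xED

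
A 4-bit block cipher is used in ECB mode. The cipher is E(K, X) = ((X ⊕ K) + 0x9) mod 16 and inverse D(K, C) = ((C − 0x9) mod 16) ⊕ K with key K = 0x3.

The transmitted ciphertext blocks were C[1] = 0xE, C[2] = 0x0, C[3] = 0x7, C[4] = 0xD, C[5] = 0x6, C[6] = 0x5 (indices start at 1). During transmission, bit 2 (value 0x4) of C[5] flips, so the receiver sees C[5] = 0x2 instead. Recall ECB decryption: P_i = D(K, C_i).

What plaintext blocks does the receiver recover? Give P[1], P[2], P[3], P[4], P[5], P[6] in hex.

P[1] = 0x6, P[2] = 0x4, P[3] = 0xD, P[4] = 0x7, P[5] = 0xA, P[6] = 0xF

Only C[5] changed, to 0x2. In ECB, a change in C_i affects only P_i. Decrypting the received ciphertext:
P[1]: D(K, 0xE) = 0x6.
P[2]: D(K, 0x0) = 0x4.
P[3]: D(K, 0x7) = 0xD.
P[4]: D(K, 0xD) = 0x7.
P[5]: D(K, 0x2) = 0xA.
P[6]: D(K, 0x5) = 0xF.
Blocks that differ from the original plaintext: P[5].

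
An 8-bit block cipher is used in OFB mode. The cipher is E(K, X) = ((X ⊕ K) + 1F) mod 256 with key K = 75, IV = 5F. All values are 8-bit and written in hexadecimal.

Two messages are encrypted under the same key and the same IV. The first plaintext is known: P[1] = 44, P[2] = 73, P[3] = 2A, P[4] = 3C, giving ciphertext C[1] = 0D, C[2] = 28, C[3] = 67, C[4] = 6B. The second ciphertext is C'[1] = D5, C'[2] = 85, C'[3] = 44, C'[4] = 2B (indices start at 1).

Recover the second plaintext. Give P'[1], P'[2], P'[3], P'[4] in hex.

P'[1] = 9C, P'[2] = DE, P'[3] = 09, P'[4] = 7C

In OFB with a reused IV, both messages share the same keystream S_i, so C_i ⊕ C'_i = P_i ⊕ P'_i and thus P'_i = P_i ⊕ C_i ⊕ C'_i.
P'[1]: 44 ⊕ 0D ⊕ D5 = 9C.
P'[2]: 73 ⊕ 28 ⊕ 85 = DE.
P'[3]: 2A ⊕ 67 ⊕ 44 = 09.
P'[4]: 3C ⊕ 6B ⊕ 2B = 7C.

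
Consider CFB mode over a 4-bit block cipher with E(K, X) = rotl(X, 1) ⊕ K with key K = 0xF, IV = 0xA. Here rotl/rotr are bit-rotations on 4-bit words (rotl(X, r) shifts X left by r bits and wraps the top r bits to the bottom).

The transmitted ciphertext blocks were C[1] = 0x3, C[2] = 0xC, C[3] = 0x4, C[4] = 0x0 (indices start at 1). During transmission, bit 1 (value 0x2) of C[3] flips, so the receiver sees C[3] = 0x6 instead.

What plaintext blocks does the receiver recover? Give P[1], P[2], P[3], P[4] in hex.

P[1] = 0x9, P[2] = 0x5, P[3] = 0x0, P[4] = 0x3

CFB decryption: P_i = C_i ⊕ E(K, C_{i−1}), with C_{0} = IV.
Only C[3] changed, to 0x6. In CFB, a change in C_i flips the same bit in P_i and garbles P_{i+1}. Decrypting the received ciphertext:
P[1]: E(K, 0xA) = 0xA; 0x3 ⊕ 0xA = 0x9.
P[2]: E(K, 0x3) = 0x9; 0xC ⊕ 0x9 = 0x5.
P[3]: E(K, 0xC) = 0x6; 0x6 ⊕ 0x6 = 0x0.
P[4]: E(K, 0x6) = 0x3; 0x0 ⊕ 0x3 = 0x3.
Blocks that differ from the original plaintext: P[3], P[4].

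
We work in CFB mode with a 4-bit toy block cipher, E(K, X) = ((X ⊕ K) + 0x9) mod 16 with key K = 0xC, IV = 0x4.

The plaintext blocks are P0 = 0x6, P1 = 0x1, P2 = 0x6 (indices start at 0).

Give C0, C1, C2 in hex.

CFB encryption: C_i = P_i ⊕ E(K, C_{i−1}), with C_{−1} = IV.
C0: E(K, 0x4) = 0x1; 0x6 ⊕ 0x1 = 0x7.
C1: E(K, 0x7) = 0x4; 0x1 ⊕ 0x4 = 0x5.
C2: E(K, 0x5) = 0x2; 0x6 ⊕ 0x2 = 0x4.

C0 = 0x7, C1 = 0x5, C2 = 0x4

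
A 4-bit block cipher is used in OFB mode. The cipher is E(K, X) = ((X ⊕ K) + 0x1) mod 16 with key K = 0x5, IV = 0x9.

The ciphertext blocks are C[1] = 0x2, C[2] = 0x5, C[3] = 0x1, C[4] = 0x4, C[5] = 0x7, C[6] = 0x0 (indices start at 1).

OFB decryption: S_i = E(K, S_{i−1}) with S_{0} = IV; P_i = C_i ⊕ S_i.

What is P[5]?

P[5] = 0xA

P[1]: S = E(K, 0x9) = 0xD; 0x2 ⊕ 0xD = 0xF.
P[2]: S = E(K, 0xD) = 0x9; 0x5 ⊕ 0x9 = 0xC.
P[3]: S = E(K, 0x9) = 0xD; 0x1 ⊕ 0xD = 0xC.
P[4]: S = E(K, 0xD) = 0x9; 0x4 ⊕ 0x9 = 0xD.
P[5]: S = E(K, 0x9) = 0xD; 0x7 ⊕ 0xD = 0xA.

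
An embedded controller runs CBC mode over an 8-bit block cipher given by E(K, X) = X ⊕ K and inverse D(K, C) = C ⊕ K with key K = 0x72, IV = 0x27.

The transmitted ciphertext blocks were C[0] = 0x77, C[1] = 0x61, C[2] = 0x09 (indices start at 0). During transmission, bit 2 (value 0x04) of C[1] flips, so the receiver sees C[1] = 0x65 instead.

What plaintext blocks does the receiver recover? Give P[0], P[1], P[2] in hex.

P[0] = 0x22, P[1] = 0x60, P[2] = 0x1E

CBC decryption: P_i = D(K, C_i) ⊕ C_{i−1}, with C_{−1} = IV.
Only C[1] changed, to 0x65. In CBC, a change in C_i garbles P_i and flips the same bit in P_{i+1}. Decrypting the received ciphertext:
P[0]: D(K, 0x77) = 0x05; 0x05 ⊕ 0x27 = 0x22.
P[1]: D(K, 0x65) = 0x17; 0x17 ⊕ 0x77 = 0x60.
P[2]: D(K, 0x09) = 0x7B; 0x7B ⊕ 0x65 = 0x1E.
Blocks that differ from the original plaintext: P[1], P[2].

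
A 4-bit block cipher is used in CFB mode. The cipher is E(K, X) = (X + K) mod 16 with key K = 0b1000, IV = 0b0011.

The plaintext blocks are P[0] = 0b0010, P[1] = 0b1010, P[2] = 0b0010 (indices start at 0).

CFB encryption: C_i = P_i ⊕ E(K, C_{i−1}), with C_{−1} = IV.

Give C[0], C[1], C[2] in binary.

C[0]: E(K, 0b0011) = 0b1011; 0b0010 ⊕ 0b1011 = 0b1001.
C[1]: E(K, 0b1001) = 0b0001; 0b1010 ⊕ 0b0001 = 0b1011.
C[2]: E(K, 0b1011) = 0b0011; 0b0010 ⊕ 0b0011 = 0b0001.

C[0] = 0b1001, C[1] = 0b1011, C[2] = 0b0001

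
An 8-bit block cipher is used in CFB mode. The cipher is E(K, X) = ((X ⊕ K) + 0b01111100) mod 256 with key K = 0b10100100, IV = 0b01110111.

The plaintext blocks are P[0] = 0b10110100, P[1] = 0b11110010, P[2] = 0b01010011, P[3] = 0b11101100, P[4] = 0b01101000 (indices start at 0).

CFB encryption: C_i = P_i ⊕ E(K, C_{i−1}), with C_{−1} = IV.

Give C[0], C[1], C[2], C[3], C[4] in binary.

C[0]: E(K, 0b01110111) = 0b01001111; 0b10110100 ⊕ 0b01001111 = 0b11111011.
C[1]: E(K, 0b11111011) = 0b11011011; 0b11110010 ⊕ 0b11011011 = 0b00101001.
C[2]: E(K, 0b00101001) = 0b00001001; 0b01010011 ⊕ 0b00001001 = 0b01011010.
C[3]: E(K, 0b01011010) = 0b01111010; 0b11101100 ⊕ 0b01111010 = 0b10010110.
C[4]: E(K, 0b10010110) = 0b10101110; 0b01101000 ⊕ 0b10101110 = 0b11000110.

C[0] = 0b11111011, C[1] = 0b00101001, C[2] = 0b01011010, C[3] = 0b10010110, C[4] = 0b11000110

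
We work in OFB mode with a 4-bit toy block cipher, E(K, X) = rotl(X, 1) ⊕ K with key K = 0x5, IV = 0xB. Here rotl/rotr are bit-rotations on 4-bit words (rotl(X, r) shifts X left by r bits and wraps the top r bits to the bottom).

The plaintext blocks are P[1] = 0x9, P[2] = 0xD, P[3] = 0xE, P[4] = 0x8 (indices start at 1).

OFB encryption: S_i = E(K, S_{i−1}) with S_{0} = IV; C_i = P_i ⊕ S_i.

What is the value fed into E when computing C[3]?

C[1]: S = E(K, 0xB) = 0x2; 0x9 ⊕ 0x2 = 0xB.
C[2]: S = E(K, 0x2) = 0x1; 0xD ⊕ 0x1 = 0xC.
C[3]: S = E(K, 0x1) = 0x7; 0xE ⊕ 0x7 = 0x9.
So the input to E for block [3] is 0x1.

0x1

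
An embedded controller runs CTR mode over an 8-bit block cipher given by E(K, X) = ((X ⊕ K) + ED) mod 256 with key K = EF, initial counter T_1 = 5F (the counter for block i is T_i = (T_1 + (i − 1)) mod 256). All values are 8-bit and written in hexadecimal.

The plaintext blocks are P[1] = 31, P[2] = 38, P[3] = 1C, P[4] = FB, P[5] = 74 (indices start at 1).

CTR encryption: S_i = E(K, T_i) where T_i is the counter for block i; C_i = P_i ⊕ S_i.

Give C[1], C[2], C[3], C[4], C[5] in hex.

C[1]: T = 5F, S = E(K, T) = 9D; 31 ⊕ 9D = AC.
C[2]: T = 60, S = E(K, T) = 7C; 38 ⊕ 7C = 44.
C[3]: T = 61, S = E(K, T) = 7B; 1C ⊕ 7B = 67.
C[4]: T = 62, S = E(K, T) = 7A; FB ⊕ 7A = 81.
C[5]: T = 63, S = E(K, T) = 79; 74 ⊕ 79 = 0D.

C[1] = AC, C[2] = 44, C[3] = 67, C[4] = 81, C[5] = 0D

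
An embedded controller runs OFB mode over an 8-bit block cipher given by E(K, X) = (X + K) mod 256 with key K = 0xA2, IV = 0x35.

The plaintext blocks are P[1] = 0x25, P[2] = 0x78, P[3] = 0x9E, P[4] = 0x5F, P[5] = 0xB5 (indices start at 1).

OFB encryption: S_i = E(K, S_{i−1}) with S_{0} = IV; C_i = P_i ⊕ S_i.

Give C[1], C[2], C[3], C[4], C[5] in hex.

C[1] = 0xF2, C[2] = 0x01, C[3] = 0x85, C[4] = 0xE2, C[5] = 0xEA

C[1]: S = E(K, 0x35) = 0xD7; 0x25 ⊕ 0xD7 = 0xF2.
C[2]: S = E(K, 0xD7) = 0x79; 0x78 ⊕ 0x79 = 0x01.
C[3]: S = E(K, 0x79) = 0x1B; 0x9E ⊕ 0x1B = 0x85.
C[4]: S = E(K, 0x1B) = 0xBD; 0x5F ⊕ 0xBD = 0xE2.
C[5]: S = E(K, 0xBD) = 0x5F; 0xB5 ⊕ 0x5F = 0xEA.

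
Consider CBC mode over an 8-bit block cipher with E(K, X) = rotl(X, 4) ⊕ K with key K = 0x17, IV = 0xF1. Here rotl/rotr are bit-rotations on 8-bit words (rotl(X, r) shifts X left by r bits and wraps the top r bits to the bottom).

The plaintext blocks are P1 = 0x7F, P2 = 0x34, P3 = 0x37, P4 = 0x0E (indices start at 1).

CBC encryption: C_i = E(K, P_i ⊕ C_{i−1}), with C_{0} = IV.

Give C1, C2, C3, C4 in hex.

C1: P1 ⊕ 0xF1 = 0x8E; E(K, 0x8E) = 0xFF.
C2: P2 ⊕ 0xFF = 0xCB; E(K, 0xCB) = 0xAB.
C3: P3 ⊕ 0xAB = 0x9C; E(K, 0x9C) = 0xDE.
C4: P4 ⊕ 0xDE = 0xD0; E(K, 0xD0) = 0x1A.

C1 = 0xFF, C2 = 0xAB, C3 = 0xDE, C4 = 0x1A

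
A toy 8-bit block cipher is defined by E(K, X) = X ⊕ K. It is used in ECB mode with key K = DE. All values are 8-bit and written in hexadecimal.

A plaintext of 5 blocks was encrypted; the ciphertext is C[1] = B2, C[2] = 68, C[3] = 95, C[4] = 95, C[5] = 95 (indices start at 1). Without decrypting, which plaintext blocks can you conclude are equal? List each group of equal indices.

P[3] = P[4] = P[5]

ECB encrypts each block independently with the same key, so equal ciphertext blocks imply equal plaintext blocks.
C[3] = C[4] = C[5] = 95, so P[3] = P[4] = P[5].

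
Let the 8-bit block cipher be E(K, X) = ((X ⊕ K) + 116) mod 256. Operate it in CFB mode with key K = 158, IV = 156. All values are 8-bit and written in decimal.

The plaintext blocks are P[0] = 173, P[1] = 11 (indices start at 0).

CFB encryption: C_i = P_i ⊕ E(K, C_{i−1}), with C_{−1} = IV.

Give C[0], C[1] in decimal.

C[0]: E(K, 156) = 118; 173 ⊕ 118 = 219.
C[1]: E(K, 219) = 185; 11 ⊕ 185 = 178.

C[0] = 219, C[1] = 178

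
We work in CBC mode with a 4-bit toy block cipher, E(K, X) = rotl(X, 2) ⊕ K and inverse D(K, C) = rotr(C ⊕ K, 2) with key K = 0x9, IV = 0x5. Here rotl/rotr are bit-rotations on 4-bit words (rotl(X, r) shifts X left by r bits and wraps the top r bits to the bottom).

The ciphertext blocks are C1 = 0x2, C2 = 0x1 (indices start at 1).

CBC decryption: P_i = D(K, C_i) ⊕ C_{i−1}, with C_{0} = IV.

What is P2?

P2 = 0x0

P2: D(K, 0x1) = 0x2; 0x2 ⊕ 0x2 = 0x0.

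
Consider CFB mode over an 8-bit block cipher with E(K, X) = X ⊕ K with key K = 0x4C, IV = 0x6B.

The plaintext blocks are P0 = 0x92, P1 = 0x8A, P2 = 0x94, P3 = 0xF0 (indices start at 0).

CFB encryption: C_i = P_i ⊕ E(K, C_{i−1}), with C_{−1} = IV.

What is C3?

C3 = 0x17

C0: E(K, 0x6B) = 0x27; 0x92 ⊕ 0x27 = 0xB5.
C1: E(K, 0xB5) = 0xF9; 0x8A ⊕ 0xF9 = 0x73.
C2: E(K, 0x73) = 0x3F; 0x94 ⊕ 0x3F = 0xAB.
C3: E(K, 0xAB) = 0xE7; 0xF0 ⊕ 0xE7 = 0x17.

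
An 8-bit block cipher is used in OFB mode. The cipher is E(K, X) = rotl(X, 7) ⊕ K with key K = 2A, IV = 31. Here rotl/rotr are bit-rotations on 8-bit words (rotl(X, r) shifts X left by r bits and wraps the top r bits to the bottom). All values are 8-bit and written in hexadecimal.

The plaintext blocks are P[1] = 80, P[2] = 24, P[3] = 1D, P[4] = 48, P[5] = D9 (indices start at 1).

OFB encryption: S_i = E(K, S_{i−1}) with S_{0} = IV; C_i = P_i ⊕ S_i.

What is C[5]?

C[5] = 02

C[1]: S = E(K, 31) = B2; 80 ⊕ B2 = 32.
C[2]: S = E(K, B2) = 73; 24 ⊕ 73 = 57.
C[3]: S = E(K, 73) = 93; 1D ⊕ 93 = 8E.
C[4]: S = E(K, 93) = E3; 48 ⊕ E3 = AB.
C[5]: S = E(K, E3) = DB; D9 ⊕ DB = 02.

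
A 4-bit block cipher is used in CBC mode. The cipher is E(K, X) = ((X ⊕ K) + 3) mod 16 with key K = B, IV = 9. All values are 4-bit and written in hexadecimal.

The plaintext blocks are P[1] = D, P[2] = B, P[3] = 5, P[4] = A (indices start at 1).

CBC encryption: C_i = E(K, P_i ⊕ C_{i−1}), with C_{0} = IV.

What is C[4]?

C[1]: P[1] ⊕ 9 = 4; E(K, 4) = 2.
C[2]: P[2] ⊕ 2 = 9; E(K, 9) = 5.
C[3]: P[3] ⊕ 5 = 0; E(K, 0) = E.
C[4]: P[4] ⊕ E = 4; E(K, 4) = 2.

C[4] = 2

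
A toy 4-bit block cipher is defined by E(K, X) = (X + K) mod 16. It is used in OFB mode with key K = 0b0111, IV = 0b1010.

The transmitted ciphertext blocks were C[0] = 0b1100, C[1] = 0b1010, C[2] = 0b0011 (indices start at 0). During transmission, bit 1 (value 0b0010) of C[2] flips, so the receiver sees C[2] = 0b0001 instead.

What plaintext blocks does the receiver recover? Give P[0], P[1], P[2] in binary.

OFB decryption: S_i = E(K, S_{i−1}) with S_{−1} = IV; P_i = C_i ⊕ S_i.
Only C[2] changed, to 0b0001. In OFB, a change in C_i flips the same bit in P_i only; the keystream is unaffected. Decrypting the received ciphertext:
P[0]: S = E(K, 0b1010) = 0b0001; 0b1100 ⊕ 0b0001 = 0b1101.
P[1]: S = E(K, 0b0001) = 0b1000; 0b1010 ⊕ 0b1000 = 0b0010.
P[2]: S = E(K, 0b1000) = 0b1111; 0b0001 ⊕ 0b1111 = 0b1110.
Blocks that differ from the original plaintext: P[2].

P[0] = 0b1101, P[1] = 0b0010, P[2] = 0b1110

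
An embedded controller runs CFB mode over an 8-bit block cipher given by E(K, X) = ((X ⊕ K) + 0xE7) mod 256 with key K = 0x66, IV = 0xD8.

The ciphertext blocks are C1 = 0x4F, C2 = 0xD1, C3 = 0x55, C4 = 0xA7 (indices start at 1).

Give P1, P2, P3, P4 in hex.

P1 = 0xEA, P2 = 0xC1, P3 = 0xCB, P4 = 0xBD

CFB decryption: P_i = C_i ⊕ E(K, C_{i−1}), with C_{0} = IV.
P1: E(K, 0xD8) = 0xA5; 0x4F ⊕ 0xA5 = 0xEA.
P2: E(K, 0x4F) = 0x10; 0xD1 ⊕ 0x10 = 0xC1.
P3: E(K, 0xD1) = 0x9E; 0x55 ⊕ 0x9E = 0xCB.
P4: E(K, 0x55) = 0x1A; 0xA7 ⊕ 0x1A = 0xBD.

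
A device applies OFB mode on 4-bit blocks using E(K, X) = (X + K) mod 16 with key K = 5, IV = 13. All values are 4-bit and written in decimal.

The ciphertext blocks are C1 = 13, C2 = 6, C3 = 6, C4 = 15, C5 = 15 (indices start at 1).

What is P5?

OFB decryption: S_i = E(K, S_{i−1}) with S_{0} = IV; P_i = C_i ⊕ S_i.
P1: S = E(K, 13) = 2; 13 ⊕ 2 = 15.
P2: S = E(K, 2) = 7; 6 ⊕ 7 = 1.
P3: S = E(K, 7) = 12; 6 ⊕ 12 = 10.
P4: S = E(K, 12) = 1; 15 ⊕ 1 = 14.
P5: S = E(K, 1) = 6; 15 ⊕ 6 = 9.

P5 = 9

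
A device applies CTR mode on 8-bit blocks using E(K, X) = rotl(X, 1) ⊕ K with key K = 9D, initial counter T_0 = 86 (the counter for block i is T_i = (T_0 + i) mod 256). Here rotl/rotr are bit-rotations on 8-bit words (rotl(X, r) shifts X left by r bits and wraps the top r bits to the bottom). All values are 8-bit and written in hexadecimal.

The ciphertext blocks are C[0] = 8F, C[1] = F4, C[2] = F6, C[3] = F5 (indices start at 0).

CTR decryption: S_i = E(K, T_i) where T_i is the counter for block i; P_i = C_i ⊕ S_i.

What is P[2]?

P[2] = 7A

P[2]: T = 88, S = E(K, T) = 8C; F6 ⊕ 8C = 7A.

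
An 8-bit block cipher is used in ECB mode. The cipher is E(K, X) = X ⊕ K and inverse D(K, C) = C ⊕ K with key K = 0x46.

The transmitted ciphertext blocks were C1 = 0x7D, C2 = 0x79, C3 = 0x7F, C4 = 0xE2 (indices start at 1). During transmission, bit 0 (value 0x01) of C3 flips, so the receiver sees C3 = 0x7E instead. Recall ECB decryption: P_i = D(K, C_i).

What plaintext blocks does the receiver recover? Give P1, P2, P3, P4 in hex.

P1 = 0x3B, P2 = 0x3F, P3 = 0x38, P4 = 0xA4

Only C3 changed, to 0x7E. In ECB, a change in C_i affects only P_i. Decrypting the received ciphertext:
P1: D(K, 0x7D) = 0x3B.
P2: D(K, 0x79) = 0x3F.
P3: D(K, 0x7E) = 0x38.
P4: D(K, 0xE2) = 0xA4.
Blocks that differ from the original plaintext: P3.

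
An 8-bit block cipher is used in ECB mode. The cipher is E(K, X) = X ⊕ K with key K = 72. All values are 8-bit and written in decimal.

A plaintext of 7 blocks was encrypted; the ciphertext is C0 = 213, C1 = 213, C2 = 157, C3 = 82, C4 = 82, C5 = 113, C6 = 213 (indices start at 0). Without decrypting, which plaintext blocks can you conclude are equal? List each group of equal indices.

ECB encrypts each block independently with the same key, so equal ciphertext blocks imply equal plaintext blocks.
C0 = C1 = C6 = 213, so P0 = P1 = P6.
C3 = C4 = 82, so P3 = P4.

P0 = P1 = P6; P3 = P4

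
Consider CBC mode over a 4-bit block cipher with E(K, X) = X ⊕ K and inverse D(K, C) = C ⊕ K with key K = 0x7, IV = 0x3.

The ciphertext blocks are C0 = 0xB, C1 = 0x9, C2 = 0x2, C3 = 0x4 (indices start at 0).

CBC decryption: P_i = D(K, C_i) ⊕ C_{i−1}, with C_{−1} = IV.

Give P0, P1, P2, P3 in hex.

P0: D(K, 0xB) = 0xC; 0xC ⊕ 0x3 = 0xF.
P1: D(K, 0x9) = 0xE; 0xE ⊕ 0xB = 0x5.
P2: D(K, 0x2) = 0x5; 0x5 ⊕ 0x9 = 0xC.
P3: D(K, 0x4) = 0x3; 0x3 ⊕ 0x2 = 0x1.

P0 = 0xF, P1 = 0x5, P2 = 0xC, P3 = 0x1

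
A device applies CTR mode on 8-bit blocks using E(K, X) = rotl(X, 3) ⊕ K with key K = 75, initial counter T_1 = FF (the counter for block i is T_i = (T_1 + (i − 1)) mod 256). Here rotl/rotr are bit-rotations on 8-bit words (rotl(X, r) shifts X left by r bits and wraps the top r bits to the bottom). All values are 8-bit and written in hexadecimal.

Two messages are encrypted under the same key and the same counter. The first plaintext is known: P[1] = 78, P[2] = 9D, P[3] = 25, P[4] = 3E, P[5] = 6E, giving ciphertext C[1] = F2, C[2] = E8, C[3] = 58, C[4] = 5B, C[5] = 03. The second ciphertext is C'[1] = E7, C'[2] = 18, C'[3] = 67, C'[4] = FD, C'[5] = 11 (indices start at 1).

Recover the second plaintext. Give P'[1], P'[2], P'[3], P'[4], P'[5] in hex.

In CTR with a reused counter, both messages share the same keystream S_i, so C_i ⊕ C'_i = P_i ⊕ P'_i and thus P'_i = P_i ⊕ C_i ⊕ C'_i.
P'[1]: 78 ⊕ F2 ⊕ E7 = 6D.
P'[2]: 9D ⊕ E8 ⊕ 18 = 6D.
P'[3]: 25 ⊕ 58 ⊕ 67 = 1A.
P'[4]: 3E ⊕ 5B ⊕ FD = 98.
P'[5]: 6E ⊕ 03 ⊕ 11 = 7C.

P'[1] = 6D, P'[2] = 6D, P'[3] = 1A, P'[4] = 98, P'[5] = 7C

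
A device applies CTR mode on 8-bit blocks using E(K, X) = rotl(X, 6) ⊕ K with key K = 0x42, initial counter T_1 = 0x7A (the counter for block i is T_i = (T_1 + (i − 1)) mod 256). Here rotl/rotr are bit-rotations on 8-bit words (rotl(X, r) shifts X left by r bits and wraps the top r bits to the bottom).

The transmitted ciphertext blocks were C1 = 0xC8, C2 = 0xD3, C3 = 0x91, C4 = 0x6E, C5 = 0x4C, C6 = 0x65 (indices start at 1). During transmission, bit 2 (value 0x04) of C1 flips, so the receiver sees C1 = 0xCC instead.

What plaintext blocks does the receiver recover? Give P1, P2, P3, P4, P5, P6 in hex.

P1 = 0x10, P2 = 0x4F, P3 = 0xCC, P4 = 0x73, P5 = 0x91, P6 = 0xF8

CTR decryption: S_i = E(K, T_i) where T_i is the counter for block i; P_i = C_i ⊕ S_i.
Only C1 changed, to 0xCC. In CTR, a change in C_i flips the same bit in P_i only; the keystream is unaffected. Decrypting the received ciphertext:
P1: T = 0x7A, S = E(K, T) = 0xDC; 0xCC ⊕ 0xDC = 0x10.
P2: T = 0x7B, S = E(K, T) = 0x9C; 0xD3 ⊕ 0x9C = 0x4F.
P3: T = 0x7C, S = E(K, T) = 0x5D; 0x91 ⊕ 0x5D = 0xCC.
P4: T = 0x7D, S = E(K, T) = 0x1D; 0x6E ⊕ 0x1D = 0x73.
P5: T = 0x7E, S = E(K, T) = 0xDD; 0x4C ⊕ 0xDD = 0x91.
P6: T = 0x7F, S = E(K, T) = 0x9D; 0x65 ⊕ 0x9D = 0xF8.
Blocks that differ from the original plaintext: P1.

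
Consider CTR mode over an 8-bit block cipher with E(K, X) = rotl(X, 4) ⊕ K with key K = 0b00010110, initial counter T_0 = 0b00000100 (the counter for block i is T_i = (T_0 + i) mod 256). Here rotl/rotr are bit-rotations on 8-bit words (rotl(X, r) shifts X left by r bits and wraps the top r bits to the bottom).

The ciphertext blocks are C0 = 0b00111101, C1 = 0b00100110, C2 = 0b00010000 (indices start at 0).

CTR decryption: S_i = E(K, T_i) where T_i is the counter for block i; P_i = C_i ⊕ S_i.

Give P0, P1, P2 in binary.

P0 = 0b01101011, P1 = 0b01100000, P2 = 0b01100110

P0: T = 0b00000100, S = E(K, T) = 0b01010110; 0b00111101 ⊕ 0b01010110 = 0b01101011.
P1: T = 0b00000101, S = E(K, T) = 0b01000110; 0b00100110 ⊕ 0b01000110 = 0b01100000.
P2: T = 0b00000110, S = E(K, T) = 0b01110110; 0b00010000 ⊕ 0b01110110 = 0b01100110.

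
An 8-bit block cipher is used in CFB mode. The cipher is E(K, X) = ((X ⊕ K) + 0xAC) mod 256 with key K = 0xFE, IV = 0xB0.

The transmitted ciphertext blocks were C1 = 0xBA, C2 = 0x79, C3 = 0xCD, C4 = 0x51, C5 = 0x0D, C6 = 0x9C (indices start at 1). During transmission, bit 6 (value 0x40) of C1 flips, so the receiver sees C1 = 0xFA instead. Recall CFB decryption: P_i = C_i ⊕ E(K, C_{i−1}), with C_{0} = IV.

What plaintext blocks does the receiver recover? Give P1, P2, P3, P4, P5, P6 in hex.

Only C1 changed, to 0xFA. In CFB, a change in C_i flips the same bit in P_i and garbles P_{i+1}. Decrypting the received ciphertext:
P1: E(K, 0xB0) = 0xFA; 0xFA ⊕ 0xFA = 0x00.
P2: E(K, 0xFA) = 0xB0; 0x79 ⊕ 0xB0 = 0xC9.
P3: E(K, 0x79) = 0x33; 0xCD ⊕ 0x33 = 0xFE.
P4: E(K, 0xCD) = 0xDF; 0x51 ⊕ 0xDF = 0x8E.
P5: E(K, 0x51) = 0x5B; 0x0D ⊕ 0x5B = 0x56.
P6: E(K, 0x0D) = 0x9F; 0x9C ⊕ 0x9F = 0x03.
Blocks that differ from the original plaintext: P1, P2.

P1 = 0x00, P2 = 0xC9, P3 = 0xFE, P4 = 0x8E, P5 = 0x56, P6 = 0x03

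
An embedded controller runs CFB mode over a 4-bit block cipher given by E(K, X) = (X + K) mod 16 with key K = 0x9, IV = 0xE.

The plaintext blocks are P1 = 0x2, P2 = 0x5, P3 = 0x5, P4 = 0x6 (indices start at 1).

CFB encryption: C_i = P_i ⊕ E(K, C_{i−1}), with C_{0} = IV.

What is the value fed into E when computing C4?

0x1

C1: E(K, 0xE) = 0x7; 0x2 ⊕ 0x7 = 0x5.
C2: E(K, 0x5) = 0xE; 0x5 ⊕ 0xE = 0xB.
C3: E(K, 0xB) = 0x4; 0x5 ⊕ 0x4 = 0x1.
C4: E(K, 0x1) = 0xA; 0x6 ⊕ 0xA = 0xC.
So the input to E for block 4 is 0x1.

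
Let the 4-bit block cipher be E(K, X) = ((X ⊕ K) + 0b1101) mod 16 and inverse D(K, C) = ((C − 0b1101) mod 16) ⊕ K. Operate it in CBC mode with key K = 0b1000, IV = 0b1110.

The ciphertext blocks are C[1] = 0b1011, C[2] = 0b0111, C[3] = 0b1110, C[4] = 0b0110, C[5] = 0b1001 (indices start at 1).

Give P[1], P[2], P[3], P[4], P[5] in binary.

P[1] = 0b1000, P[2] = 0b1001, P[3] = 0b1110, P[4] = 0b1111, P[5] = 0b0010

CBC decryption: P_i = D(K, C_i) ⊕ C_{i−1}, with C_{0} = IV.
P[1]: D(K, 0b1011) = 0b0110; 0b0110 ⊕ 0b1110 = 0b1000.
P[2]: D(K, 0b0111) = 0b0010; 0b0010 ⊕ 0b1011 = 0b1001.
P[3]: D(K, 0b1110) = 0b1001; 0b1001 ⊕ 0b0111 = 0b1110.
P[4]: D(K, 0b0110) = 0b0001; 0b0001 ⊕ 0b1110 = 0b1111.
P[5]: D(K, 0b1001) = 0b0100; 0b0100 ⊕ 0b0110 = 0b0010.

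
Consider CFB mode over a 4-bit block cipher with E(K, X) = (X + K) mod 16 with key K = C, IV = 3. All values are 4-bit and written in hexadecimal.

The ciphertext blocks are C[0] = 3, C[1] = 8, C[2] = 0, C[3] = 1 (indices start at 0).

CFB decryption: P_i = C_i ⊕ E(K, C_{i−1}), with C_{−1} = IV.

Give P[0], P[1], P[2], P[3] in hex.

P[0]: E(K, 3) = F; 3 ⊕ F = C.
P[1]: E(K, 3) = F; 8 ⊕ F = 7.
P[2]: E(K, 8) = 4; 0 ⊕ 4 = 4.
P[3]: E(K, 0) = C; 1 ⊕ C = D.

P[0] = C, P[1] = 7, P[2] = 4, P[3] = D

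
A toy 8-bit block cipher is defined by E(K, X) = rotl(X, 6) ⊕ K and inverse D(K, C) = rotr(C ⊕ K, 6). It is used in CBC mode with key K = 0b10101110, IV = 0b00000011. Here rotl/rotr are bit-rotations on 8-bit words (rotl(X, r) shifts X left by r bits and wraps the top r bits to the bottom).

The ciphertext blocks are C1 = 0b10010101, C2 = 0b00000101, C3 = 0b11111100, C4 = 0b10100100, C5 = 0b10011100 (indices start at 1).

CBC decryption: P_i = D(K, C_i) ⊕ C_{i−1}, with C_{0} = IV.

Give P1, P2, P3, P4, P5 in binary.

P1: D(K, 0b10010101) = 0b11101100; 0b11101100 ⊕ 0b00000011 = 0b11101111.
P2: D(K, 0b00000101) = 0b10101110; 0b10101110 ⊕ 0b10010101 = 0b00111011.
P3: D(K, 0b11111100) = 0b01001001; 0b01001001 ⊕ 0b00000101 = 0b01001100.
P4: D(K, 0b10100100) = 0b00101000; 0b00101000 ⊕ 0b11111100 = 0b11010100.
P5: D(K, 0b10011100) = 0b11001000; 0b11001000 ⊕ 0b10100100 = 0b01101100.

P1 = 0b11101111, P2 = 0b00111011, P3 = 0b01001100, P4 = 0b11010100, P5 = 0b01101100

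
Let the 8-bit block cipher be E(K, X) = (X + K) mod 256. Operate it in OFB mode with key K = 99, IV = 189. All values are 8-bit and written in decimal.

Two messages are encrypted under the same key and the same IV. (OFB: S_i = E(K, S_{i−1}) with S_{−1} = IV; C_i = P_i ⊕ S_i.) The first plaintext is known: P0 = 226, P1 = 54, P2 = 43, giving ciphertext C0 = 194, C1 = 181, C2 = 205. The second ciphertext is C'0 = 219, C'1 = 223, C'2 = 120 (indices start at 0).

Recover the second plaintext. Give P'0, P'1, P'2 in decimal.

P'0 = 251, P'1 = 92, P'2 = 158

In OFB with a reused IV, both messages share the same keystream S_i, so C_i ⊕ C'_i = P_i ⊕ P'_i and thus P'_i = P_i ⊕ C_i ⊕ C'_i.
P'0: 226 ⊕ 194 ⊕ 219 = 251.
P'1: 54 ⊕ 181 ⊕ 223 = 92.
P'2: 43 ⊕ 205 ⊕ 120 = 158.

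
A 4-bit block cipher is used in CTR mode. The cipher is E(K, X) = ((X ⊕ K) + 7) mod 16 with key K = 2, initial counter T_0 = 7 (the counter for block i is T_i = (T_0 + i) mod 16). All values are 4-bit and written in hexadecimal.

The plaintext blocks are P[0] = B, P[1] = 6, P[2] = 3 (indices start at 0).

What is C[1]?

C[1] = 7

CTR encryption: S_i = E(K, T_i) where T_i is the counter for block i; C_i = P_i ⊕ S_i.
C[0]: T = 7, S = E(K, T) = C; B ⊕ C = 7.
C[1]: T = 8, S = E(K, T) = 1; 6 ⊕ 1 = 7.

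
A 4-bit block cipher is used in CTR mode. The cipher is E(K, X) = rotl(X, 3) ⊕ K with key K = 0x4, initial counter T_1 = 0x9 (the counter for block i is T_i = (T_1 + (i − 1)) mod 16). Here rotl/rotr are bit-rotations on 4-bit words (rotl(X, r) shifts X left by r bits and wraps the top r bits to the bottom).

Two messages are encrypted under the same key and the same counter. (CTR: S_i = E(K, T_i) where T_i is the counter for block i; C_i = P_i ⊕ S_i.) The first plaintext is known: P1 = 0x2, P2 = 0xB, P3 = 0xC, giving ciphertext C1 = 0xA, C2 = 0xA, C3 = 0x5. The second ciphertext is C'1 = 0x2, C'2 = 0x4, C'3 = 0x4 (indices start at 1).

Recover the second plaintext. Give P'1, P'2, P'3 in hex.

P'1 = 0xA, P'2 = 0x5, P'3 = 0xD

In CTR with a reused counter, both messages share the same keystream S_i, so C_i ⊕ C'_i = P_i ⊕ P'_i and thus P'_i = P_i ⊕ C_i ⊕ C'_i.
P'1: 0x2 ⊕ 0xA ⊕ 0x2 = 0xA.
P'2: 0xB ⊕ 0xA ⊕ 0x4 = 0x5.
P'3: 0xC ⊕ 0x5 ⊕ 0x4 = 0xD.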